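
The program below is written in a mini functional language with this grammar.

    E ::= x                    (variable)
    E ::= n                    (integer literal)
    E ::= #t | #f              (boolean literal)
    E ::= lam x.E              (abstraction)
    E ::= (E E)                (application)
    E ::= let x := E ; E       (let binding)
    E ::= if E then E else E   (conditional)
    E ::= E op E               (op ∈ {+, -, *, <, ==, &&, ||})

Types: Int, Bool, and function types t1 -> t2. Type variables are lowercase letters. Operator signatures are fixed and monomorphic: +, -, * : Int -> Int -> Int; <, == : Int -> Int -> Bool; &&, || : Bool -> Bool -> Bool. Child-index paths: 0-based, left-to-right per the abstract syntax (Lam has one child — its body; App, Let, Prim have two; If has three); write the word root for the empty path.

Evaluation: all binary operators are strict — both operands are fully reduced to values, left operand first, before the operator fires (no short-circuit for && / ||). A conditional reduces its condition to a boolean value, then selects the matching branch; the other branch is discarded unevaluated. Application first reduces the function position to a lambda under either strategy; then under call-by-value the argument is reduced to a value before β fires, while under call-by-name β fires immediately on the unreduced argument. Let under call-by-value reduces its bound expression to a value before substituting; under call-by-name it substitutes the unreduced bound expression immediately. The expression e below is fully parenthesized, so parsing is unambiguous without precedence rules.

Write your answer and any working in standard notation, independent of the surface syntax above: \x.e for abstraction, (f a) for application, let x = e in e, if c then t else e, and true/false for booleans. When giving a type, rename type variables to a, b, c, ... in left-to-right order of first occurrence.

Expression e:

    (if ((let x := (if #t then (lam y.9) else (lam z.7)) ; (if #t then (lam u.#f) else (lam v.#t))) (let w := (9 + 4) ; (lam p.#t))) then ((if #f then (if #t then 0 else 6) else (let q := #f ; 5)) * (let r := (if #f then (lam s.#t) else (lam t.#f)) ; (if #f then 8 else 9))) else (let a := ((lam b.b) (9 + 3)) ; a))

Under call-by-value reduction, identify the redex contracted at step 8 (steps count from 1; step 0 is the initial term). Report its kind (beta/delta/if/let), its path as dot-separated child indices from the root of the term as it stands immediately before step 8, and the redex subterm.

Answer: delta at 0.1 : (9 + 3)

Derivation:
step 0: (if ((let x = (if true then (\y.9) else (\z.7)) in (if true then (\u.false) else (\v.true))) (let w = (9 + 4) in (\p.true))) then ((if false then (if true then 0 else 6) else (let q = false in 5)) * (let r = (if false then (\s.true) else (\t.false)) in (if false then 8 else 9))) else (let a = ((\b.b) (9 + 3)) in a))
step 1: [if@0.0.0] (if ((let x = (\y.9) in (if true then (\u.false) else (\v.true))) (let w = (9 + 4) in (\p.true))) then ((if false then (if true then 0 else 6) else (let q = false in 5)) * (let r = (if false then (\s.true) else (\t.false)) in (if false then 8 else 9))) else (let a = ((\b.b) (9 + 3)) in a))
step 2: [let@0.0] (if ((if true then (\u.false) else (\v.true)) (let w = (9 + 4) in (\p.true))) then ((if false then (if true then 0 else 6) else (let q = false in 5)) * (let r = (if false then (\s.true) else (\t.false)) in (if false then 8 else 9))) else (let a = ((\b.b) (9 + 3)) in a))
step 3: [if@0.0] (if ((\u.false) (let w = (9 + 4) in (\p.true))) then ((if false then (if true then 0 else 6) else (let q = false in 5)) * (let r = (if false then (\s.true) else (\t.false)) in (if false then 8 else 9))) else (let a = ((\b.b) (9 + 3)) in a))
step 4: [delta@0.1.0] (if ((\u.false) (let w = 13 in (\p.true))) then ((if false then (if true then 0 else 6) else (let q = false in 5)) * (let r = (if false then (\s.true) else (\t.false)) in (if false then 8 else 9))) else (let a = ((\b.b) (9 + 3)) in a))
step 5: [let@0.1] (if ((\u.false) (\p.true)) then ((if false then (if true then 0 else 6) else (let q = false in 5)) * (let r = (if false then (\s.true) else (\t.false)) in (if false then 8 else 9))) else (let a = ((\b.b) (9 + 3)) in a))
step 6: [beta@0] (if false then ((if false then (if true then 0 else 6) else (let q = false in 5)) * (let r = (if false then (\s.true) else (\t.false)) in (if false then 8 else 9))) else (let a = ((\b.b) (9 + 3)) in a))
step 7: [if@root] (let a = ((\b.b) (9 + 3)) in a)
step 8: [delta@0.1] (let a = ((\b.b) 12) in a)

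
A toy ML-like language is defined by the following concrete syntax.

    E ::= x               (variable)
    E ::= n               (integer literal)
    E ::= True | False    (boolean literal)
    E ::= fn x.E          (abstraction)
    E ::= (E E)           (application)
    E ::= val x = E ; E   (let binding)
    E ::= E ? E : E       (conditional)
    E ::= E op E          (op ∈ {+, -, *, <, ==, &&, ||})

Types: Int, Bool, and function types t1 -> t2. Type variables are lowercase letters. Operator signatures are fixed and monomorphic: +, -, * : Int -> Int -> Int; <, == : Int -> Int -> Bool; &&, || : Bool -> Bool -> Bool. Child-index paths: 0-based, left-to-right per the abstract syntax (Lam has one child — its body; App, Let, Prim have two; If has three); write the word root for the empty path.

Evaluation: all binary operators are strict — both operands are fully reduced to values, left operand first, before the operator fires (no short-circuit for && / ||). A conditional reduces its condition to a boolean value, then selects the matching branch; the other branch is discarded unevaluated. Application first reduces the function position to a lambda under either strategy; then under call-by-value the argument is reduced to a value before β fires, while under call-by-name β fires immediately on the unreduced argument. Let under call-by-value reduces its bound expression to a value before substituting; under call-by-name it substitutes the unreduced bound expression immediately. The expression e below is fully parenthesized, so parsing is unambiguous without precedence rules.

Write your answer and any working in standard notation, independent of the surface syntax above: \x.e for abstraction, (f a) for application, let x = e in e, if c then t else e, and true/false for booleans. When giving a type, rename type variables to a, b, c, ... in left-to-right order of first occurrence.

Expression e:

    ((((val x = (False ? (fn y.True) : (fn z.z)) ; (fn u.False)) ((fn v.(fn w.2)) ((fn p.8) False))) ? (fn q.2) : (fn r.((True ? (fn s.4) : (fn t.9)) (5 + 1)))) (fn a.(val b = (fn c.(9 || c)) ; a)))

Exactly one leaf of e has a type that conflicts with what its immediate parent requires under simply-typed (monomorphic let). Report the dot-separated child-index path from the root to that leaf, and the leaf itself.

Derivation:
  unify Bool ~ Bool
\y._ : a -> Bool
z : b
\z._ : b -> b
  unify a -> Bool ~ b -> b
  unify a ~ b
  unify Bool ~ b
let x : Bool -> Bool
\u._ : c -> Bool
\w._ : e -> Int
\v._ : d -> e -> Int
\p._ : f -> Int
  unify f -> Int ~ Bool -> g
  unify f ~ Bool
  unify Int ~ g
_ _ : Int
  unify d -> e -> Int ~ Int -> h
  unify d ~ Int
  unify e -> Int ~ h
_ _ : e -> Int
  unify c -> Bool ~ (e -> Int) -> i
  unify c ~ e -> Int
  unify Bool ~ i
_ _ : Bool
  unify Bool ~ Bool
\q._ : j -> Int
  unify Bool ~ Bool
\s._ : l -> Int
\t._ : m -> Int
  unify l -> Int ~ m -> Int
  unify l ~ m
  unify Int ~ Int
  unify Int ~ Int
  unify Int ~ Int
  unify m -> Int ~ Int -> n
  unify m ~ Int
  unify Int ~ n
_ _ : Int
\r._ : k -> Int
  unify j -> Int ~ k -> Int
  unify j ~ k
  unify Int ~ Int
  unify Int ~ Bool
  FAIL: mismatch Int ~ Bool

Answer: 1.0.0.0.0 : 9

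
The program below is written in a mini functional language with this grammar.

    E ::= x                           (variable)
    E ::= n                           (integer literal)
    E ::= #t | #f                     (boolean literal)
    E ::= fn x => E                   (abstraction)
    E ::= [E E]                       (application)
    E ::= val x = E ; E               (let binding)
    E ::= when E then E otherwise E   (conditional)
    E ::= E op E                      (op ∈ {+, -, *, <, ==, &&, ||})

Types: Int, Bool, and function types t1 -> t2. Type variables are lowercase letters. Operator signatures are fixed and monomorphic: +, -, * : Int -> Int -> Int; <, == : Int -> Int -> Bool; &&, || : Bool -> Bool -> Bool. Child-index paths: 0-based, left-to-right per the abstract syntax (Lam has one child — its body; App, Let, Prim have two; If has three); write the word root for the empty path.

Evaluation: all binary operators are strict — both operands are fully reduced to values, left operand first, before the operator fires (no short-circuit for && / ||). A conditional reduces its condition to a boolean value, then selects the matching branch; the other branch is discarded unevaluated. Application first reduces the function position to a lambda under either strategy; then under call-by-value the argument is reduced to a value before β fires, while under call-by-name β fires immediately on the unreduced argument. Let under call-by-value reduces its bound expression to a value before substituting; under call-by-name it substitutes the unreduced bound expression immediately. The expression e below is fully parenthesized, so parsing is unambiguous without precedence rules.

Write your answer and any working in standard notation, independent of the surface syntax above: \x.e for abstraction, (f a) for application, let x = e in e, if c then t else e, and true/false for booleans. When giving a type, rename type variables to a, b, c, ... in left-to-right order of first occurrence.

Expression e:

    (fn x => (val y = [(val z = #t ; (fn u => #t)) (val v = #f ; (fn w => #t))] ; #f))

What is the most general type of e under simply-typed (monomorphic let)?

Trace:
let z : Bool
\u._ : b -> Bool
let v : Bool
\w._ : c -> Bool
  unify b -> Bool ~ (c -> Bool) -> d
  unify b ~ c -> Bool
  unify Bool ~ d
_ _ : Bool
let y : Bool
\x._ : a -> Bool

Answer: a -> Bool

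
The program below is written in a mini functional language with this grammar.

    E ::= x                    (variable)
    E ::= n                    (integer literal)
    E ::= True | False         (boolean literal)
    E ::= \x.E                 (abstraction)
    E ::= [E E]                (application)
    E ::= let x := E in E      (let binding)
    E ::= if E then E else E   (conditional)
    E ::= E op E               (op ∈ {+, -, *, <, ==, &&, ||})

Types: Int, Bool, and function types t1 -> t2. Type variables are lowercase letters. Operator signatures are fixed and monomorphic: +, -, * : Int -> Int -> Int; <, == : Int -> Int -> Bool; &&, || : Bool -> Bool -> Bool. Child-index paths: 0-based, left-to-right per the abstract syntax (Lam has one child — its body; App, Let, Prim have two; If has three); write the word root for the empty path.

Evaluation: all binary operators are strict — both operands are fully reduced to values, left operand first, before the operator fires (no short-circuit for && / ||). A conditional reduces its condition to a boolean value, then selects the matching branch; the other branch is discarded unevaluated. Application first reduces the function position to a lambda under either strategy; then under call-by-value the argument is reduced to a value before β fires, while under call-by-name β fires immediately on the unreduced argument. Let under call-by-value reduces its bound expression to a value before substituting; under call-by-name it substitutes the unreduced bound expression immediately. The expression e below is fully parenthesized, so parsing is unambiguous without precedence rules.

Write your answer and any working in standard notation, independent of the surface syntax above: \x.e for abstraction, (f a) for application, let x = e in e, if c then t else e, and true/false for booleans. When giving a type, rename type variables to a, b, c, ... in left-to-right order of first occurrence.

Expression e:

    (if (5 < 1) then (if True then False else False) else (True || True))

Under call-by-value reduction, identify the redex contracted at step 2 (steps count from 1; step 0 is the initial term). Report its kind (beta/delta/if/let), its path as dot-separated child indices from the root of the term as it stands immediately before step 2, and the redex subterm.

Trace:
step 0: (if (5 < 1) then (if true then false else false) else (true || true))
step 1: [delta@0] (if false then (if true then false else false) else (true || true))
step 2: [if@root] (true || true)

Answer: if at root : (if false then (if true then false else false) else (true || true))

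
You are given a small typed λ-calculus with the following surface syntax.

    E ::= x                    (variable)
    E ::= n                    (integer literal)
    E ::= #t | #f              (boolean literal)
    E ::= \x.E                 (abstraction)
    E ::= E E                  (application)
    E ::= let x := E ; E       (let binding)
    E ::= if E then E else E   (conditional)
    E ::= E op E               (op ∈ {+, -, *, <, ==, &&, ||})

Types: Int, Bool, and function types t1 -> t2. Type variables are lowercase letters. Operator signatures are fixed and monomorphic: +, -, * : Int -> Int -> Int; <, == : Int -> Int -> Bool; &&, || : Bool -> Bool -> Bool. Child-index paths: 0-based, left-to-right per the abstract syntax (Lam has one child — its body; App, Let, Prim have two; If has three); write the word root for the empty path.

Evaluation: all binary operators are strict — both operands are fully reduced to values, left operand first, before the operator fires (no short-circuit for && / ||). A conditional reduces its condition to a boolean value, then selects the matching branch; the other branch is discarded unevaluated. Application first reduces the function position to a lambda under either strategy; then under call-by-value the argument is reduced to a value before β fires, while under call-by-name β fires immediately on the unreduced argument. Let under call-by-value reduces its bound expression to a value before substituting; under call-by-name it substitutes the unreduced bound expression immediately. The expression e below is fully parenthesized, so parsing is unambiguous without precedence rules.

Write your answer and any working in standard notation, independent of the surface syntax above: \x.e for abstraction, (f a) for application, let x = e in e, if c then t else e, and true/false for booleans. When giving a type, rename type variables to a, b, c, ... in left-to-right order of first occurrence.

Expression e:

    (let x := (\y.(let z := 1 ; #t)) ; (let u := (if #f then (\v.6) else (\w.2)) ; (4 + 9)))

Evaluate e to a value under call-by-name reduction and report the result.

Answer: 13

Working:
step 0: (let x = (\y.(let z = 1 in true)) in (let u = (if false then (\v.6) else (\w.2)) in (4 + 9)))
step 1: [let@root] (let u = (if false then (\v.6) else (\w.2)) in (4 + 9))
step 2: [let@root] (4 + 9)
step 3: [delta@root] 13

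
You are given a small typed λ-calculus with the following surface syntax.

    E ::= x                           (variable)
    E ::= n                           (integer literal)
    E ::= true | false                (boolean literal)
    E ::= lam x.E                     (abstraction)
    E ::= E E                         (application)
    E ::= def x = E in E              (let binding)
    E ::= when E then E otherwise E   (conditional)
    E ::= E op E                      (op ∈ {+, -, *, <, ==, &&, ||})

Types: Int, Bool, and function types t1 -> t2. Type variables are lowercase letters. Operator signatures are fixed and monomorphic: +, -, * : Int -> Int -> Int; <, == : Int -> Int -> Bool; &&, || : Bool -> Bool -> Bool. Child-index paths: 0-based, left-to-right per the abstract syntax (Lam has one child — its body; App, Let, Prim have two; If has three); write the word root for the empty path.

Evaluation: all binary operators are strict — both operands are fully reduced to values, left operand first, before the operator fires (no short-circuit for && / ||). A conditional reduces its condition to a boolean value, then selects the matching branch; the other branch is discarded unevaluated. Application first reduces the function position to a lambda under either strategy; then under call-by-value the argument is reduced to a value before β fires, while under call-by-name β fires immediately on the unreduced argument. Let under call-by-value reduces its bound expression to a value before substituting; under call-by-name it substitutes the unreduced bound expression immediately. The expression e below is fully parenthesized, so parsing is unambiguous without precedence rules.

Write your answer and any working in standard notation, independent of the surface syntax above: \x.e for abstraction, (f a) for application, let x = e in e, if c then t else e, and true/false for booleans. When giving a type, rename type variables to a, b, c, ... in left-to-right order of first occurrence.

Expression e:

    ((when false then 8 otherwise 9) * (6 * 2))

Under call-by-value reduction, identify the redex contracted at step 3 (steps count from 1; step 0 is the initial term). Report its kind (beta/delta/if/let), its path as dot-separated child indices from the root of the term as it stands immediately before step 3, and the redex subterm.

Answer: delta at root : (9 * 12)

Trace:
step 0: ((if false then 8 else 9) * (6 * 2))
step 1: [if@0] (9 * (6 * 2))
step 2: [delta@1] (9 * 12)
step 3: [delta@root] 108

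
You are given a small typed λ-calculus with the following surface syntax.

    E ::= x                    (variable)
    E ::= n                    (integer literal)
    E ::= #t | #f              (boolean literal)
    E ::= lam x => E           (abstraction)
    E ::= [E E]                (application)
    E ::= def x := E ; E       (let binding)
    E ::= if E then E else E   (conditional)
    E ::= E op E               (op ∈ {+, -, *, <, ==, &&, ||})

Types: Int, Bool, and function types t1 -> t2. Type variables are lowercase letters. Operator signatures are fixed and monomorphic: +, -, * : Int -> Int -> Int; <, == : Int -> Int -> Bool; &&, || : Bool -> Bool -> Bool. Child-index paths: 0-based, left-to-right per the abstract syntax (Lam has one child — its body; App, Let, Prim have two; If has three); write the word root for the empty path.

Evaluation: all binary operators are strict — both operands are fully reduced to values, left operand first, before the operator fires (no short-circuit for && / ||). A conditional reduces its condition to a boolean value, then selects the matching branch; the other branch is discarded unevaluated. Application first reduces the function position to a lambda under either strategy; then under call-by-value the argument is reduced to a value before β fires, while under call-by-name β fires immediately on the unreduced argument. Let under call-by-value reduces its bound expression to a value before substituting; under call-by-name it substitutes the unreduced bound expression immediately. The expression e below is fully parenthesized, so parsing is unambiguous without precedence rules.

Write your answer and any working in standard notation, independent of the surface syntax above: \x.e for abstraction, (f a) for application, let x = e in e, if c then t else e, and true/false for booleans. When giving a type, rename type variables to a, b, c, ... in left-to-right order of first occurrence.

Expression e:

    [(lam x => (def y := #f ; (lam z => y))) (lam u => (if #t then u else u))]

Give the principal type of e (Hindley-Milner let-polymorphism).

Trace:
let y : Bool
y : Bool
\z._ : b -> Bool
\x._ : a -> b -> Bool
  unify Bool ~ Bool
u : c
u : c
  unify c ~ c
\u._ : c -> c
  unify a -> b -> Bool ~ (c -> c) -> d
  unify a ~ c -> c
  unify b -> Bool ~ d
_ _ : b -> Bool

Answer: a -> Bool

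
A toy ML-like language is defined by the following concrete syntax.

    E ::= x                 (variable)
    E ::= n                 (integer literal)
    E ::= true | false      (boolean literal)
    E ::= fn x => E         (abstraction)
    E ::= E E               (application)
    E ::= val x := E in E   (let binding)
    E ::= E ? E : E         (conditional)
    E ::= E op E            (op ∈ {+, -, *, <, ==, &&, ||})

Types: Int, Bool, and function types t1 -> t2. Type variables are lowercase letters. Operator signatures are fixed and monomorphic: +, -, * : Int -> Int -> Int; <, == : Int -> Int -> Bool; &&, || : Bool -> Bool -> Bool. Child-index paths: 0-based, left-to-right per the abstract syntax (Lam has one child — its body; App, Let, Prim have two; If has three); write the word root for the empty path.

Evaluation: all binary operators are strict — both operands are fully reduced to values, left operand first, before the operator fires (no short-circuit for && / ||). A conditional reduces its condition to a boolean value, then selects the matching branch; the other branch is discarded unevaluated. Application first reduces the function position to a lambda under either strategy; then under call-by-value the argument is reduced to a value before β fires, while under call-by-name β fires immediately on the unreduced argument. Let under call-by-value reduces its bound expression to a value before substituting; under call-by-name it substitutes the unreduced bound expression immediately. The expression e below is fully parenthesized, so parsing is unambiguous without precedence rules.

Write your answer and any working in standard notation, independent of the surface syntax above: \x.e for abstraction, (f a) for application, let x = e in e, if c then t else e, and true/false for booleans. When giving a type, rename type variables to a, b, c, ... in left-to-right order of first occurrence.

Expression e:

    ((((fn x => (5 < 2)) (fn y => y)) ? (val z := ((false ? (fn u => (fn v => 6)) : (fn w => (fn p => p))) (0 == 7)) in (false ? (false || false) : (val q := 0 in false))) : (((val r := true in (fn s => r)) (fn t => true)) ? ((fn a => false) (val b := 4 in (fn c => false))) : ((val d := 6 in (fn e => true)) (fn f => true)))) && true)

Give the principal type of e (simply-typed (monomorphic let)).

Answer: Bool

Trace:
  unify Int ~ Int
  unify Int ~ Int
\x._ : a -> Bool
y : b
\y._ : b -> b
  unify a -> Bool ~ (b -> b) -> c
  unify a ~ b -> b
  unify Bool ~ c
_ _ : Bool
  unify Bool ~ Bool
  unify Bool ~ Bool
\v._ : e -> Int
\u._ : d -> e -> Int
p : g
\p._ : g -> g
\w._ : f -> g -> g
  unify d -> e -> Int ~ f -> g -> g
  unify d ~ f
  unify e -> Int ~ g -> g
  unify e ~ g
  unify Int ~ g
  unify Int ~ Int
  unify Int ~ Int
  unify f -> Int -> Int ~ Bool -> h
  unify f ~ Bool
  unify Int -> Int ~ h
_ _ : Int -> Int
let z : Int -> Int
  unify Bool ~ Bool
  unify Bool ~ Bool
  unify Bool ~ Bool
let q : Int
  unify Bool ~ Bool
let r : Bool
r : Bool
\s._ : i -> Bool
\t._ : j -> Bool
  unify i -> Bool ~ (j -> Bool) -> k
  unify i ~ j -> Bool
  unify Bool ~ k
_ _ : Bool
  unify Bool ~ Bool
\a._ : l -> Bool
let b : Int
\c._ : m -> Bool
  unify l -> Bool ~ (m -> Bool) -> n
  unify l ~ m -> Bool
  unify Bool ~ n
_ _ : Bool
let d : Int
\e._ : o -> Bool
\f._ : p -> Bool
  unify o -> Bool ~ (p -> Bool) -> q
  unify o ~ p -> Bool
  unify Bool ~ q
_ _ : Bool
  unify Bool ~ Bool
  unify Bool ~ Bool
  unify Bool ~ Bool
  unify Bool ~ Bool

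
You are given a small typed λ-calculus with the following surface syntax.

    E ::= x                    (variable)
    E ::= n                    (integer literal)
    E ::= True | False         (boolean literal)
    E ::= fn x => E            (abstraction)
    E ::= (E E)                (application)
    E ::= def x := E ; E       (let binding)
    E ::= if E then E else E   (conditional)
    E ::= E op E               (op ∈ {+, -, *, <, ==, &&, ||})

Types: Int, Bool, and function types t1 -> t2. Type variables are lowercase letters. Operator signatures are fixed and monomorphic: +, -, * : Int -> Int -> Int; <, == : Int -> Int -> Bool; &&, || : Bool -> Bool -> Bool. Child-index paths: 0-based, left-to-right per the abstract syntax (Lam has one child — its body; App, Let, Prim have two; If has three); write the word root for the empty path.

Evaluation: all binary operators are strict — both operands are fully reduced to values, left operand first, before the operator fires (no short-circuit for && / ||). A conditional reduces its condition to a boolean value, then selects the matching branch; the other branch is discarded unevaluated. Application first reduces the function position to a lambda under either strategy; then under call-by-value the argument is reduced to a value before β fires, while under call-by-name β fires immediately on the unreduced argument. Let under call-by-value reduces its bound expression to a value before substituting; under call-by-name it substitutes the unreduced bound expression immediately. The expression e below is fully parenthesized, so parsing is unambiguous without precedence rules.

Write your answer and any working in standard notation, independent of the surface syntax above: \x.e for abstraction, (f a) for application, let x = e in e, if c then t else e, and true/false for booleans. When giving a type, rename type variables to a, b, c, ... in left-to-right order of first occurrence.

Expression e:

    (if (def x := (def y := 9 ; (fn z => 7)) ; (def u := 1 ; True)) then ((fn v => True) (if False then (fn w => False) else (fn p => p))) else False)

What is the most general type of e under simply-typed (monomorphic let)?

Working:
let y : Int
\z._ : a -> Int
let x : a -> Int
let u : Int
  unify Bool ~ Bool
\v._ : b -> Bool
  unify Bool ~ Bool
\w._ : c -> Bool
p : d
\p._ : d -> d
  unify c -> Bool ~ d -> d
  unify c ~ d
  unify Bool ~ d
  unify b -> Bool ~ (Bool -> Bool) -> e
  unify b ~ Bool -> Bool
  unify Bool ~ e
_ _ : Bool
  unify Bool ~ Bool

Answer: Bool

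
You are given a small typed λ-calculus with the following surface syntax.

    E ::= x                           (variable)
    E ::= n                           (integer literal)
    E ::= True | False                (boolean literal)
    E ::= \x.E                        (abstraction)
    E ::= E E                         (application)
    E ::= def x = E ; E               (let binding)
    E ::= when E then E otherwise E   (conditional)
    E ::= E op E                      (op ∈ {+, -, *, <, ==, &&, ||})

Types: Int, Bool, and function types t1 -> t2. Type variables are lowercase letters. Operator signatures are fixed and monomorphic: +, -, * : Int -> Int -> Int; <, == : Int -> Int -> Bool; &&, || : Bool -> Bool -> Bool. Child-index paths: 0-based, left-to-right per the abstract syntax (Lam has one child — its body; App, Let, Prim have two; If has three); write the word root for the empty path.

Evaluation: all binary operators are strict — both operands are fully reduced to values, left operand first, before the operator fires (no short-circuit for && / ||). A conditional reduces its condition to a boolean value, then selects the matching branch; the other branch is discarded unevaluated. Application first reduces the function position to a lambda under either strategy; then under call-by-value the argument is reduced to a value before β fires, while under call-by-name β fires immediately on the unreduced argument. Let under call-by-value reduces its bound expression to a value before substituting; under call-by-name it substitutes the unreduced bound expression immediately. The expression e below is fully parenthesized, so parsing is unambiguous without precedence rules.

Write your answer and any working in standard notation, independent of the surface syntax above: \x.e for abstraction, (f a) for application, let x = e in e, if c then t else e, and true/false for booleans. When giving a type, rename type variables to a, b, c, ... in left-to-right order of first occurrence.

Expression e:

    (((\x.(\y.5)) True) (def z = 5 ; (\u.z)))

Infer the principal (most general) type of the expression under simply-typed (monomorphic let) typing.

Answer: Int

Working:
\y._ : b -> Int
\x._ : a -> b -> Int
  unify a -> b -> Int ~ Bool -> c
  unify a ~ Bool
  unify b -> Int ~ c
_ _ : b -> Int
let z : Int
z : Int
\u._ : d -> Int
  unify b -> Int ~ (d -> Int) -> e
  unify b ~ d -> Int
  unify Int ~ e
_ _ : Int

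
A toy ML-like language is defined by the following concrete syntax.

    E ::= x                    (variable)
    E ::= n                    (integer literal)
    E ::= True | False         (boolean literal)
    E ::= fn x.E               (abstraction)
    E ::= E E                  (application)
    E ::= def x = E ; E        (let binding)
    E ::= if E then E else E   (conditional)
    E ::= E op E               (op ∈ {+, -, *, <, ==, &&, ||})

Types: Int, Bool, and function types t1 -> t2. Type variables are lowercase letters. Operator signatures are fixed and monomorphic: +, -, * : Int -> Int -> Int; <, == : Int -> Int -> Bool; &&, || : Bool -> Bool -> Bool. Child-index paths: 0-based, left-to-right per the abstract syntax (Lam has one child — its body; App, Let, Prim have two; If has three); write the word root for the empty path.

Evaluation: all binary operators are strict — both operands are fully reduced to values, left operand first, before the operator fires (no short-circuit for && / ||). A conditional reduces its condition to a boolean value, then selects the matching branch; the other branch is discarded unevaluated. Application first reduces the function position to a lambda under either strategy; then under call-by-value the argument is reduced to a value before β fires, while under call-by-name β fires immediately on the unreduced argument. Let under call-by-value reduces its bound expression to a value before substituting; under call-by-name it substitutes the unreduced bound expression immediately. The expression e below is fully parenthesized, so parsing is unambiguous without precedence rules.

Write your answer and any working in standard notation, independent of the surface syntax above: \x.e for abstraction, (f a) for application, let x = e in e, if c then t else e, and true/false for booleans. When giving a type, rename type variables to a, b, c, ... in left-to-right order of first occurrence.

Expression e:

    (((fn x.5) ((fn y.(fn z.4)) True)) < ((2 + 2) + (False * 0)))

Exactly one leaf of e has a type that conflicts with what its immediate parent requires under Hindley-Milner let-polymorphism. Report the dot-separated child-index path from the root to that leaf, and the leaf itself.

Answer: 1.1.0 : false

Working:
\x._ : a -> Int
\z._ : c -> Int
\y._ : b -> c -> Int
  unify b -> c -> Int ~ Bool -> d
  unify b ~ Bool
  unify c -> Int ~ d
_ _ : c -> Int
  unify a -> Int ~ (c -> Int) -> e
  unify a ~ c -> Int
  unify Int ~ e
_ _ : Int
  unify Int ~ Int
  unify Int ~ Int
  unify Int ~ Int
  unify Int ~ Int
  unify Bool ~ Int
  FAIL: mismatch Bool ~ Int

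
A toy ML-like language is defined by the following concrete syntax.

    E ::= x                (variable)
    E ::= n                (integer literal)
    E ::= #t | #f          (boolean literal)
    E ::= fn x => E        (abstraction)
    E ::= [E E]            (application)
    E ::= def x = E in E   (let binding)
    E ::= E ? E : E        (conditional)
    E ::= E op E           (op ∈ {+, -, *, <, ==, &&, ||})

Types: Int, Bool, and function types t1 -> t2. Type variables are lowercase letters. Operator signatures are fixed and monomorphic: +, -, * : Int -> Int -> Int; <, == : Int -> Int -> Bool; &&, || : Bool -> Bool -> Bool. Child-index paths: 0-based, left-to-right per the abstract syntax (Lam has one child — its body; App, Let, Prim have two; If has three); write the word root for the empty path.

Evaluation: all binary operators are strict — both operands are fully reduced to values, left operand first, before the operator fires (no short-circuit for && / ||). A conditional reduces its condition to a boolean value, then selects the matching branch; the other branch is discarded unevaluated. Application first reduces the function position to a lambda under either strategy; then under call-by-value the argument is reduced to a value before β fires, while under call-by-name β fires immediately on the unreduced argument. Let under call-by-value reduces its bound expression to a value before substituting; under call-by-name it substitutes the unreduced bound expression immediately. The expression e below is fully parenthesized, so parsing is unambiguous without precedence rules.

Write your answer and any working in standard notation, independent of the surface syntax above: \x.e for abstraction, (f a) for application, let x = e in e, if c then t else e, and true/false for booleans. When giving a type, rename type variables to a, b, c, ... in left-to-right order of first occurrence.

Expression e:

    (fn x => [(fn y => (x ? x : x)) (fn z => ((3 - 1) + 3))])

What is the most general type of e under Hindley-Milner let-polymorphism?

Trace:
x : a
  unify a ~ Bool
x : Bool
x : Bool
  unify Bool ~ Bool
\y._ : b -> Bool
  unify Int ~ Int
  unify Int ~ Int
  unify Int ~ Int
  unify Int ~ Int
\z._ : c -> Int
  unify b -> Bool ~ (c -> Int) -> d
  unify b ~ c -> Int
  unify Bool ~ d
_ _ : Bool
\x._ : Bool -> Bool

Answer: Bool -> Bool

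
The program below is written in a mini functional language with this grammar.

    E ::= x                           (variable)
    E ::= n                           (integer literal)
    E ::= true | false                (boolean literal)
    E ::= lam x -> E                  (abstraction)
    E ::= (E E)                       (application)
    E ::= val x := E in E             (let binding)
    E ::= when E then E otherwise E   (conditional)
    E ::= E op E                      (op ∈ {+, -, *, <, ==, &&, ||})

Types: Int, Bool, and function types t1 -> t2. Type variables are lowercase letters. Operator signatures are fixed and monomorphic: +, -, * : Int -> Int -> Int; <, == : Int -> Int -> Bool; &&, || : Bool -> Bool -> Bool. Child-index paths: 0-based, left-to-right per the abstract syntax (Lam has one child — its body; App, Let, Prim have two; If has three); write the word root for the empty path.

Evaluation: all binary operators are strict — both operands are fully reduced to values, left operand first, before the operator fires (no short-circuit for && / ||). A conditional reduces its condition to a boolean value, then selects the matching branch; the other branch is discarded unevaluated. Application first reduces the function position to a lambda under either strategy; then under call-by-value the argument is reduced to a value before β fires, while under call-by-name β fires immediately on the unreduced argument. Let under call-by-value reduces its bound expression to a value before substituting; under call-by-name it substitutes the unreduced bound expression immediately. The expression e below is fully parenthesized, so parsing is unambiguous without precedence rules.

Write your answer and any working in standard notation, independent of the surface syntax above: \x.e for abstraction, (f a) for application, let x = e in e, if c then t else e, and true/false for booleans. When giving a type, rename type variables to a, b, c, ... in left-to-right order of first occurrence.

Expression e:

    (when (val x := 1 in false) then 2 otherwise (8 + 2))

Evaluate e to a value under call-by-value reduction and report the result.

Working:
step 0: (if (let x = 1 in false) then 2 else (8 + 2))
step 1: [let@0] (if false then 2 else (8 + 2))
step 2: [if@root] (8 + 2)
step 3: [delta@root] 10

Answer: 10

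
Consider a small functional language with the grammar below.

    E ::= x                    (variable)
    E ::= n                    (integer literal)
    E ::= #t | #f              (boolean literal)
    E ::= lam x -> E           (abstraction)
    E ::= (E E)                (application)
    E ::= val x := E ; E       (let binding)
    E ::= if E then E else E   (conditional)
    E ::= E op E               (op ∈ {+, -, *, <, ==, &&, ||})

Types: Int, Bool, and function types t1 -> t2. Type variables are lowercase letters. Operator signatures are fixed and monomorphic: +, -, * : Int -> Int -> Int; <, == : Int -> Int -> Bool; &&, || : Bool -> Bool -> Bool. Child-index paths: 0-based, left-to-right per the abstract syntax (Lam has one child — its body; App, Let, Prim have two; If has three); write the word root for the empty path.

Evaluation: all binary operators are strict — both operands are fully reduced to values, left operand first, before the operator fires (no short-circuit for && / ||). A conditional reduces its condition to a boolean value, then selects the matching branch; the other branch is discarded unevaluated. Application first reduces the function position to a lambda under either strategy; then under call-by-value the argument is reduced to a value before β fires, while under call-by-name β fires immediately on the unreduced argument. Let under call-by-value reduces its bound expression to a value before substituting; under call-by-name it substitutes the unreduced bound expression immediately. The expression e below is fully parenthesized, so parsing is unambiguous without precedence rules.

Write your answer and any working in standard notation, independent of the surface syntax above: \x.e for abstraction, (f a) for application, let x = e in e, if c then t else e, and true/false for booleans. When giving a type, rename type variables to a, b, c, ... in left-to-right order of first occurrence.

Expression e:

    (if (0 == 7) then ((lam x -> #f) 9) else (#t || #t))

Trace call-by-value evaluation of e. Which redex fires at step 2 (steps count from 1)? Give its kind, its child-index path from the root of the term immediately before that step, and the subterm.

Answer: if at root : (if false then ((\x.false) 9) else (true || true))

Trace:
step 0: (if (0 == 7) then ((\x.false) 9) else (true || true))
step 1: [delta@0] (if false then ((\x.false) 9) else (true || true))
step 2: [if@root] (true || true)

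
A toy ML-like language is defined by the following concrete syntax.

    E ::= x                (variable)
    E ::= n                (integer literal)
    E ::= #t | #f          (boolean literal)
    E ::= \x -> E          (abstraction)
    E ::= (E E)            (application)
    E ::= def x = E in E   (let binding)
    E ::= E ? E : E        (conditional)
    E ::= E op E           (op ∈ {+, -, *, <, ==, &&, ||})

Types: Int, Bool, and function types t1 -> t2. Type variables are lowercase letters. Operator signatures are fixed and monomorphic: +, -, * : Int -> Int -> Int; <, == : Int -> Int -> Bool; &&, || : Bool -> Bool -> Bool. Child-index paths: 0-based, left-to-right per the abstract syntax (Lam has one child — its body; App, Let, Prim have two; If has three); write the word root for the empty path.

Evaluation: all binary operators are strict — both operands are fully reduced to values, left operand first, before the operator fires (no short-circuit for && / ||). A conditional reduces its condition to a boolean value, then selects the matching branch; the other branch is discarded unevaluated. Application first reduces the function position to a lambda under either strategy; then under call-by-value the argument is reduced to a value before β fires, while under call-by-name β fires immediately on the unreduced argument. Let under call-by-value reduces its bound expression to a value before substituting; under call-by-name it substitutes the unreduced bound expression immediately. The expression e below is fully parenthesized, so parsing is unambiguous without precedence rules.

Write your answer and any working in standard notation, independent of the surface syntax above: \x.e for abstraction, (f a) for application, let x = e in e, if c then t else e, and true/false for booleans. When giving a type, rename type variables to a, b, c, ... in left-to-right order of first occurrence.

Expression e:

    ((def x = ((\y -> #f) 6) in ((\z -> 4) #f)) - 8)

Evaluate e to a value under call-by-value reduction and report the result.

Answer: -4

Trace:
step 0: ((let x = ((\y.false) 6) in ((\z.4) false)) - 8)
step 1: [beta@0.0] ((let x = false in ((\z.4) false)) - 8)
step 2: [let@0] (((\z.4) false) - 8)
step 3: [beta@0] (4 - 8)
step 4: [delta@root] -4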